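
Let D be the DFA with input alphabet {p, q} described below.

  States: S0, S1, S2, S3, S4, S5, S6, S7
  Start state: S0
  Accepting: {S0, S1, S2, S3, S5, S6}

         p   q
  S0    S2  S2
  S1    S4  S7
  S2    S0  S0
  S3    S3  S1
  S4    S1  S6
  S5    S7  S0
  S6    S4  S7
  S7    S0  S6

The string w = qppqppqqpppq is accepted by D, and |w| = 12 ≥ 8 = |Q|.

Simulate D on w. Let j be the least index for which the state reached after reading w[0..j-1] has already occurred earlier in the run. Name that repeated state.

S0

Run of D on w = q p p q p p q q p p p q:
  step 0: S0  (start)
  step 1: S2  (read q: S0→S2)
  step 2: S0  (read p: S2→S0)   ← first repeat (S0 seen earlier)
  step 3: S2  (read p: S0→S2)
  step 4: S0  (read q: S2→S0)
  step 5: S2  (read p: S0→S2)
  step 6: S0  (read p: S2→S0)
  step 7: S2  (read q: S0→S2)
  step 8: S0  (read q: S2→S0)
  step 9: S2  (read p: S0→S2)
  step 10: S0  (read p: S2→S0)
  step 11: S2  (read p: S0→S2)
  step 12: S0  (read q: S2→S0)

The earliest repeat is at step j = 2: D is in S0, which it already visited at step i = 0.
The DFA has 8 states, so the proof of the pumping lemma guarantees a repeated state among the first 8+1 visited; the segment between the two visits is the pumpable y.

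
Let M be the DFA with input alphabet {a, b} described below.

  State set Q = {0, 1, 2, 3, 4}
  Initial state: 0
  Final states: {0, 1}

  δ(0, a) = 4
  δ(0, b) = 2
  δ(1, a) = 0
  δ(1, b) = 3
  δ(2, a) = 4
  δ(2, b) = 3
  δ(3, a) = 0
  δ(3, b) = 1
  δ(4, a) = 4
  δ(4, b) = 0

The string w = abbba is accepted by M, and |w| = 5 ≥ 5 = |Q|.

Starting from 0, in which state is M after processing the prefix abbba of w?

0

State sequence: 0 -a-> 4 -b-> 0 -b-> 2 -b-> 3 -a-> 0

After reading 5 characters, M is in state 0.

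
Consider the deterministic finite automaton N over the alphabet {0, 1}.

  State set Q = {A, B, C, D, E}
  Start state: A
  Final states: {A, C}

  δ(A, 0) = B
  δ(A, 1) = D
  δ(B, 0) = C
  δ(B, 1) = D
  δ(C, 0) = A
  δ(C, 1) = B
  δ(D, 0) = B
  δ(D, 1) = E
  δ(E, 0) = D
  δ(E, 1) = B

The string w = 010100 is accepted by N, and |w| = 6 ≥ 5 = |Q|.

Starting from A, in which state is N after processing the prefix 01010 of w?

B

State sequence: A -0-> B -1-> D -0-> B -1-> D -0-> B

After reading 5 characters, N is in state B.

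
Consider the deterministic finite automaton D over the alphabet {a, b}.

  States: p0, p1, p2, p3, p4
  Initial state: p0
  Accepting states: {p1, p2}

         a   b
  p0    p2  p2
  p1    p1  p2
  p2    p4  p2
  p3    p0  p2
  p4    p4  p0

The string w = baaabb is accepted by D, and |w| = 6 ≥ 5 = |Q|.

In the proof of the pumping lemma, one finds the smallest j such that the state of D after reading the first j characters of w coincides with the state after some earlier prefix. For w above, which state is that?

p4

Run of D on w = b a a a b b:
  step 0: p0  (start)
  step 1: p2  (read b: p0→p2)
  step 2: p4  (read a: p2→p4)
  step 3: p4  (read a: p4→p4)   ← first repeat (p4 seen earlier)
  step 4: p4  (read a: p4→p4)
  step 5: p0  (read b: p4→p0)
  step 6: p2  (read b: p0→p2)

The earliest repeat is at step j = 3: D is in p4, which it already visited at step i = 2.
Pumping length from the standard proof: p = 5 (the number of states). The repeated state found above gives |xy| = j ≤ 5 and |y| = j − i ≥ 1.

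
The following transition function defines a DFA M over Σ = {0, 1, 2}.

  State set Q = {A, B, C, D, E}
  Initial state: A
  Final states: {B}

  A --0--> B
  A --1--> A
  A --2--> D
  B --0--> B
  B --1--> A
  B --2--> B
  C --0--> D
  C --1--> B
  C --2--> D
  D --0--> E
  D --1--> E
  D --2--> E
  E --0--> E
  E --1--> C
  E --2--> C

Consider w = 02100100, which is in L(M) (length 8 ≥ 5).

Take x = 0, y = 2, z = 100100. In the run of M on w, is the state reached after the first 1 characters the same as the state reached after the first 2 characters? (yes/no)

yes

Run of M on the first 2 characters of w = 0 2:
  step 0: A  (start)
  step 1: B  (read 0: A→B)
  step 2: B  (read 2: B→B)

After x (step 1): B. After xy (step 2): B.
They match, so y = 2 drives M around a cycle from B back to itself; pumping y any number of times keeps M in B before reading z, and xyⁱz ∈ L(M) for every i ≥ 0.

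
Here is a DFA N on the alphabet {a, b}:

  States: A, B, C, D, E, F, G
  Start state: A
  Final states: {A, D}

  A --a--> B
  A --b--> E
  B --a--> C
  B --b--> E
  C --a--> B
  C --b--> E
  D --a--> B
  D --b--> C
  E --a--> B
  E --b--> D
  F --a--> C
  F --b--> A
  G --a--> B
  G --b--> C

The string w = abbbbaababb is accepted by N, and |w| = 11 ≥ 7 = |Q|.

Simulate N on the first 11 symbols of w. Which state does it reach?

D

Run of N on the first 11 characters of w = a b b b b a a b a b b:
  step 0: A  (start)
  step 1: B  (read a: A→B)
  step 2: E  (read b: B→E)
  step 3: D  (read b: E→D)
  step 4: C  (read b: D→C)
  step 5: E  (read b: C→E)
  step 6: B  (read a: E→B)
  step 7: C  (read a: B→C)
  step 8: E  (read b: C→E)
  step 9: B  (read a: E→B)
  step 10: E  (read b: B→E)
  step 11: D  (read b: E→D)

After reading 11 characters, N is in state D.
(This kind of state-tracing is the core of the pumping-lemma construction: with 7 states, pigeonhole forces a repeat within the first 7 steps.)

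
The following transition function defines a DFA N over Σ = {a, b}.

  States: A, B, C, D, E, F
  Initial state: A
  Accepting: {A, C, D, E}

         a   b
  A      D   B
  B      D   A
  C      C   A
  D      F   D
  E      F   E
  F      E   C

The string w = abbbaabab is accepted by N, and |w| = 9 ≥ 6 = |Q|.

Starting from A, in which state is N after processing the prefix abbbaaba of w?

F

Run of N on the first 8 characters of w = a b b b a a b a:
  step 0: A  (start)
  step 1: D  (read a: A→D)
  step 2: D  (read b: D→D)
  step 3: D  (read b: D→D)
  step 4: D  (read b: D→D)
  step 5: F  (read a: D→F)
  step 6: E  (read a: F→E)
  step 7: E  (read b: E→E)
  step 8: F  (read a: E→F)

After reading 8 characters, N is in state F.
(This kind of state-tracing is the core of the pumping-lemma construction: with 6 states, pigeonhole forces a repeat within the first 6 steps.)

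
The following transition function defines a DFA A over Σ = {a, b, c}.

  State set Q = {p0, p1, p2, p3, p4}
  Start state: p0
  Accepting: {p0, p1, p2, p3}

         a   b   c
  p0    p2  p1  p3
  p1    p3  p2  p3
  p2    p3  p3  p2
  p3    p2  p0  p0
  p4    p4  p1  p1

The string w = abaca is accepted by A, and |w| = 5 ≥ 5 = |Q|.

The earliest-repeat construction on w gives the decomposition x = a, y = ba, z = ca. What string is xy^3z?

abababaca

xy^3z = a·ba·ba·ba·ca = abababaca.
Reading y = ba takes A from p2 back to p2, so after x·y·y·y the machine is still in p2, and z then leads to the accepting state p3. Hence abababaca ∈ L(A).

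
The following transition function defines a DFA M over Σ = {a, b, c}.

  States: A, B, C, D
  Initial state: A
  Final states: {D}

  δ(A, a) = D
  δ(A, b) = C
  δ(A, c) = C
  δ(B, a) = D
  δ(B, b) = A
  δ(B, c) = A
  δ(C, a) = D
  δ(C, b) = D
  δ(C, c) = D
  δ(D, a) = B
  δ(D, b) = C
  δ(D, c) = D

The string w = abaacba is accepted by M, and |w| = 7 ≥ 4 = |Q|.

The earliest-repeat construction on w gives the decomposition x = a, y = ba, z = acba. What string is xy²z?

xy^2z = a·ba·ba·acba = ababaacba.
Reading y = ba takes M from D back to D, so after x·y·y the machine is still in D, and z then leads to the accepting state D. Hence ababaacba ∈ L(M).

ababaacba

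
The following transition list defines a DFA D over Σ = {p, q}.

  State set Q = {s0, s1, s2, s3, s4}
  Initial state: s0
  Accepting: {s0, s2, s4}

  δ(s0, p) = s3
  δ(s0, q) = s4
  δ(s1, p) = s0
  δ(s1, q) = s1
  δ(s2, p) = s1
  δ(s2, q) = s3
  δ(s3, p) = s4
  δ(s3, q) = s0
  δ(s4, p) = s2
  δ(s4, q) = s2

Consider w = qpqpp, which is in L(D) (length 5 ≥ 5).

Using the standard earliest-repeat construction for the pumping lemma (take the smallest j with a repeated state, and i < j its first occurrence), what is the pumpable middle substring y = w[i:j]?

State sequence: s0 -q-> s4 -p-> s2 -q-> s3 -p-> s4 -p-> s2
First repeat at step 4: s4 was already visited.

So i = 1, j = 4, giving x = w[0:1] = q, y = w[1:4] = pqp, z = w[4:5] = p.
Check: |xy| = 4 ≤ 5 and |y| = 3 ≥ 1. Reading y takes D from s4 back to s4, so every xyⁱz is accepted.
The DFA has 5 states, so the proof of the pumping lemma guarantees a repeated state among the first 5+1 visited; the segment between the two visits is the pumpable y.

pqp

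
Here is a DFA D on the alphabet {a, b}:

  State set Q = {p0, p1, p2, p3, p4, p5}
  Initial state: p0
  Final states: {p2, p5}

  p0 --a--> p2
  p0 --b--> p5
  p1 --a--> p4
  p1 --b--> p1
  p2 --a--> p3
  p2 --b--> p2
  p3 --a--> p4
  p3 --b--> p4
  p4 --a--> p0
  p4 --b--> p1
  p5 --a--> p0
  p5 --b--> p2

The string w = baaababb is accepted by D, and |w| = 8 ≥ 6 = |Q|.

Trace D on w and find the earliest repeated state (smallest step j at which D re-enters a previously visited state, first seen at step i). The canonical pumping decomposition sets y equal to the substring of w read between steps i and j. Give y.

ba

Run of D on w = b a a a b a b b:
  step 0: p0  (start)
  step 1: p5  (read b: p0→p5)
  step 2: p0  (read a: p5→p0)   ← first repeat (p0 seen earlier)
  step 3: p2  (read a: p0→p2)
  step 4: p3  (read a: p2→p3)
  step 5: p4  (read b: p3→p4)
  step 6: p0  (read a: p4→p0)
  step 7: p5  (read b: p0→p5)
  step 8: p2  (read b: p5→p2)

So i = 0, j = 2, giving x = w[0:0] = ε, y = w[0:2] = ba, z = w[2:8] = aababb.
Check: |xy| = 2 ≤ 6 and |y| = 2 ≥ 1. Reading y takes D from p0 back to p0, so every xyⁱz is accepted.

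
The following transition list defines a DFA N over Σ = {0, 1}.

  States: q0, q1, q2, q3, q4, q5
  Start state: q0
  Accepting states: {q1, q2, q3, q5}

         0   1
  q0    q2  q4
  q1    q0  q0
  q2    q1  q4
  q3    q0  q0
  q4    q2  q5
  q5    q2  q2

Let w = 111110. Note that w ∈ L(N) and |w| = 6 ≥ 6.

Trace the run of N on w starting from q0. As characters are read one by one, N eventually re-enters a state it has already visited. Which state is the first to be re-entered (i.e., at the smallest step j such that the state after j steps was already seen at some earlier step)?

q4

State sequence: q0 -1-> q4 -1-> q5 -1-> q2 -1-> q4 -1-> q5 -0-> q2
First repeat at step 4: q4 was already visited.

The earliest repeat is at step j = 4: N is in q4, which it already visited at step i = 1.
Since N has 6 states, any run of length ≥ 6 visits 6+1 states, so by pigeonhole some state repeats within the first 6 steps — that repeat gives the pumpable loop.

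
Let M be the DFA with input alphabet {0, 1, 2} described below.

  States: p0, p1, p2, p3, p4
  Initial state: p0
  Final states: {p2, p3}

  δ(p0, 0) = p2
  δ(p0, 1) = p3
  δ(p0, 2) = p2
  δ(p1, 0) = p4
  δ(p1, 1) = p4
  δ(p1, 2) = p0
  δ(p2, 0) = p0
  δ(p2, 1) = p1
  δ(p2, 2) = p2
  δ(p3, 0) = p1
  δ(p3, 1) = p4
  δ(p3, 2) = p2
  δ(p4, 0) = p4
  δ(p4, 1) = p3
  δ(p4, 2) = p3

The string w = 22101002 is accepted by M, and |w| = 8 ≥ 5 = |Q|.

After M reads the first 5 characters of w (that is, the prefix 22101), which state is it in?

Run of M on the first 5 characters of w = 2 2 1 0 1:
  step 0: p0  (start)
  step 1: p2  (read 2: p0→p2)
  step 2: p2  (read 2: p2→p2)
  step 3: p1  (read 1: p2→p1)
  step 4: p4  (read 0: p1→p4)
  step 5: p3  (read 1: p4→p3)

After reading 5 characters, M is in state p3.

p3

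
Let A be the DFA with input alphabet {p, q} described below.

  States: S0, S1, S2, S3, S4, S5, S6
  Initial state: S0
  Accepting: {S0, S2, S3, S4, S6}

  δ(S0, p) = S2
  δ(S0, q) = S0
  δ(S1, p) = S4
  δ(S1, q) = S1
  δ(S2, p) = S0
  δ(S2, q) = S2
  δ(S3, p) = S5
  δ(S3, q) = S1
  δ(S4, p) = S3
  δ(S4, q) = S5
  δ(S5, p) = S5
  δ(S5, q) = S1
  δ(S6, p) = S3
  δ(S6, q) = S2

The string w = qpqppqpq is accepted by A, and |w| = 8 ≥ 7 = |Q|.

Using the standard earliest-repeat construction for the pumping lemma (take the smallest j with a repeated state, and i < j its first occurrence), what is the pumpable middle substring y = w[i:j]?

State sequence: S0 -q-> S0 -p-> S2 -q-> S2 -p-> S0 -p-> S2 -q-> S2 -p-> S0 -q-> S0
First repeat at step 1: S0 was already visited.

So i = 0, j = 1, giving x = w[0:0] = ε, y = w[0:1] = q, z = w[1:8] = pqppqpq.
Check: |xy| = 1 ≤ 7 and |y| = 1 ≥ 1. Reading y takes A from S0 back to S0, so every xyⁱz is accepted.
With |Q| = 7, pigeonhole forces a state repeat no later than step 7; the substring read between the first and second visits to that state can be pumped.

q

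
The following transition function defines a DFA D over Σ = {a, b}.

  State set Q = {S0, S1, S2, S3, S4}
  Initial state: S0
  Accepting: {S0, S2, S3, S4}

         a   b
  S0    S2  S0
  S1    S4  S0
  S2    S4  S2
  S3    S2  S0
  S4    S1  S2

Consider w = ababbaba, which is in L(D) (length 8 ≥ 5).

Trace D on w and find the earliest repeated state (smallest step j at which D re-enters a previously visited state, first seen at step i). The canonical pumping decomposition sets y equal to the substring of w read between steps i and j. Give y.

Run of D on w = a b a b b a b a:
  step 0: S0  (start)
  step 1: S2  (read a: S0→S2)
  step 2: S2  (read b: S2→S2)   ← first repeat (S2 seen earlier)
  step 3: S4  (read a: S2→S4)
  step 4: S2  (read b: S4→S2)
  step 5: S2  (read b: S2→S2)
  step 6: S4  (read a: S2→S4)
  step 7: S2  (read b: S4→S2)
  step 8: S4  (read a: S2→S4)

So i = 1, j = 2, giving x = w[0:1] = a, y = w[1:2] = b, z = w[2:8] = abbaba.
Check: |xy| = 2 ≤ 5 and |y| = 1 ≥ 1. Reading y takes D from S2 back to S2, so every xyⁱz is accepted.

b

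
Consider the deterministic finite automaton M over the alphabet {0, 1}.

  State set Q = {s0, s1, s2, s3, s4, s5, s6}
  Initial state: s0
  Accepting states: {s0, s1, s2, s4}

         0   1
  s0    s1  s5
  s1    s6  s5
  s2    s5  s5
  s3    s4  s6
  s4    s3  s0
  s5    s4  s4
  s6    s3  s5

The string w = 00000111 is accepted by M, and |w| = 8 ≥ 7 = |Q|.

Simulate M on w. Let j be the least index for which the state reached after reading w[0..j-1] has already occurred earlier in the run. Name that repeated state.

Run of M on w = 0 0 0 0 0 1 1 1:
  step 0: s0  (start)
  step 1: s1  (read 0: s0→s1)
  step 2: s6  (read 0: s1→s6)
  step 3: s3  (read 0: s6→s3)
  step 4: s4  (read 0: s3→s4)
  step 5: s3  (read 0: s4→s3)   ← first repeat (s3 seen earlier)
  step 6: s6  (read 1: s3→s6)
  step 7: s5  (read 1: s6→s5)
  step 8: s4  (read 1: s5→s4)

The earliest repeat is at step j = 5: M is in s3, which it already visited at step i = 3.
Pumping length from the standard proof: p = 7 (the number of states). The repeated state found above gives |xy| = j ≤ 7 and |y| = j − i ≥ 1.

s3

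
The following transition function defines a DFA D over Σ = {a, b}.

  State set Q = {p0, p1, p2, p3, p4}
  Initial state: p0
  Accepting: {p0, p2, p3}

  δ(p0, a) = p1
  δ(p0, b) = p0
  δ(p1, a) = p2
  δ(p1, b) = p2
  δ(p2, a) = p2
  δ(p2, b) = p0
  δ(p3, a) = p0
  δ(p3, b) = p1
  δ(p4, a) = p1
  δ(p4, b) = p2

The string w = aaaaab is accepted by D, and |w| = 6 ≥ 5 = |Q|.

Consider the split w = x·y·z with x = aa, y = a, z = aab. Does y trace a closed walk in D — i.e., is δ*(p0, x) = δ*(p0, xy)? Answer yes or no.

yes

State sequence: p0 -a-> p1 -a-> p2 -a-> p2

After x (step 2): p2. After xy (step 3): p2.
They match, so y = a drives D around a cycle from p2 back to itself; pumping y any number of times keeps D in p2 before reading z, and xyⁱz ∈ L(D) for every i ≥ 0.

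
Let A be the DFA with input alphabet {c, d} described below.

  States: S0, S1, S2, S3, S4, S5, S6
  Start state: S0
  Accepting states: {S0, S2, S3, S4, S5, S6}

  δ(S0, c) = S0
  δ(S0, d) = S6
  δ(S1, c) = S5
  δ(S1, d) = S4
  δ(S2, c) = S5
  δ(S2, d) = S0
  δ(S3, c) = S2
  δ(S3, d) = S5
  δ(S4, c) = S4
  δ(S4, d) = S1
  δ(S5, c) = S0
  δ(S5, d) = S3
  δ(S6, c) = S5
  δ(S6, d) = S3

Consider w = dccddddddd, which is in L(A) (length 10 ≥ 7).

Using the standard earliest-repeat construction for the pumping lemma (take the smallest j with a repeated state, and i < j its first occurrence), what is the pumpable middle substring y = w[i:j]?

State sequence: S0 -d-> S6 -c-> S5 -c-> S0 -d-> S6 -d-> S3 -d-> S5 -d-> S3 -d-> S5 -d-> S3 -d-> S5
First repeat at step 3: S0 was already visited.

So i = 0, j = 3, giving x = w[0:0] = ε, y = w[0:3] = dcc, z = w[3:10] = ddddddd.
Check: |xy| = 3 ≤ 7 and |y| = 3 ≥ 1. Reading y takes A from S0 back to S0, so every xyⁱz is accepted.
Since A has 7 states, any run of length ≥ 7 visits 7+1 states, so by pigeonhole some state repeats within the first 7 steps — that repeat gives the pumpable loop.

dcc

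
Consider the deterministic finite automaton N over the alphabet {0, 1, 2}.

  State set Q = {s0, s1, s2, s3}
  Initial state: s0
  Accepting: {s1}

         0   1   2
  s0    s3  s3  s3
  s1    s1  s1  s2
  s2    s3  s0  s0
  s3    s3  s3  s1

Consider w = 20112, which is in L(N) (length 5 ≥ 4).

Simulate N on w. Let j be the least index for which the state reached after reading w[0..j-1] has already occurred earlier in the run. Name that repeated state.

Run of N on w = 2 0 1 1 2:
  step 0: s0  (start)
  step 1: s3  (read 2: s0→s3)
  step 2: s3  (read 0: s3→s3)   ← first repeat (s3 seen earlier)
  step 3: s3  (read 1: s3→s3)
  step 4: s3  (read 1: s3→s3)
  step 5: s1  (read 2: s3→s1)

The earliest repeat is at step j = 2: N is in s3, which it already visited at step i = 1.
Pumping length from the standard proof: p = 4 (the number of states). The repeated state found above gives |xy| = j ≤ 4 and |y| = j − i ≥ 1.

s3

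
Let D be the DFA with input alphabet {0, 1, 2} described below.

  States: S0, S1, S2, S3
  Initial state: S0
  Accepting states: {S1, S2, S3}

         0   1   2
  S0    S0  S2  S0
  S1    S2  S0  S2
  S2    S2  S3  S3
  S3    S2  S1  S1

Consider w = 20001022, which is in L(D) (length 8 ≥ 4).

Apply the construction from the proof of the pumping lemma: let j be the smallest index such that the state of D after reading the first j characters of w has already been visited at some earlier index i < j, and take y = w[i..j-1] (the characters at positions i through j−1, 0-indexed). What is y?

2

State sequence: S0 -2-> S0 -0-> S0 -0-> S0 -0-> S0 -1-> S2 -0-> S2 -2-> S3 -2-> S1
First repeat at step 1: S0 was already visited.

So i = 0, j = 1, giving x = w[0:0] = ε, y = w[0:1] = 2, z = w[1:8] = 0001022.
Check: |xy| = 1 ≤ 4 and |y| = 1 ≥ 1. Reading y takes D from S0 back to S0, so every xyⁱz is accepted.
Since D has 4 states, any run of length ≥ 4 visits 4+1 states, so by pigeonhole some state repeats within the first 4 steps — that repeat gives the pumpable loop.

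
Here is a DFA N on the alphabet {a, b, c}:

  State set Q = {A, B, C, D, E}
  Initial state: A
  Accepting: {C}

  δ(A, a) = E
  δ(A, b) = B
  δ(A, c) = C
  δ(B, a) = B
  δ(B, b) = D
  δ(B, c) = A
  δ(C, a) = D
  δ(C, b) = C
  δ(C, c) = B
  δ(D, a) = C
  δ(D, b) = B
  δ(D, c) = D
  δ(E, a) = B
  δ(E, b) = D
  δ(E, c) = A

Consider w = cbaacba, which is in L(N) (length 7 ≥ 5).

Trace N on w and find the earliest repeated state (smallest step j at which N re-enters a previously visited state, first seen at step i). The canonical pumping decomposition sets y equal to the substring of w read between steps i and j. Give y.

b

Run of N on w = c b a a c b a:
  step 0: A  (start)
  step 1: C  (read c: A→C)
  step 2: C  (read b: C→C)   ← first repeat (C seen earlier)
  step 3: D  (read a: C→D)
  step 4: C  (read a: D→C)
  step 5: B  (read c: C→B)
  step 6: D  (read b: B→D)
  step 7: C  (read a: D→C)

So i = 1, j = 2, giving x = w[0:1] = c, y = w[1:2] = b, z = w[2:7] = aacba.
Check: |xy| = 2 ≤ 5 and |y| = 1 ≥ 1. Reading y takes N from C back to C, so every xyⁱz is accepted.
Since N has 5 states, any run of length ≥ 5 visits 5+1 states, so by pigeonhole some state repeats within the first 5 steps — that repeat gives the pumpable loop.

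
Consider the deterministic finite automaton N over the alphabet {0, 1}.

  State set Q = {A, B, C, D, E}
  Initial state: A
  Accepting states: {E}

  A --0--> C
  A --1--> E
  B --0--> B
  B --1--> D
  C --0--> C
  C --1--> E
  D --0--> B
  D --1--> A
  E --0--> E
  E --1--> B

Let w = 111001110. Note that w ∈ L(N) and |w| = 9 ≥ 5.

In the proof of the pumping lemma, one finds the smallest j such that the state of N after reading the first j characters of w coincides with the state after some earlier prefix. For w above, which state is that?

B

Run of N on w = 1 1 1 0 0 1 1 1 0:
  step 0: A  (start)
  step 1: E  (read 1: A→E)
  step 2: B  (read 1: E→B)
  step 3: D  (read 1: B→D)
  step 4: B  (read 0: D→B)   ← first repeat (B seen earlier)
  step 5: B  (read 0: B→B)
  step 6: D  (read 1: B→D)
  step 7: A  (read 1: D→A)
  step 8: E  (read 1: A→E)
  step 9: E  (read 0: E→E)

The earliest repeat is at step j = 4: N is in B, which it already visited at step i = 2.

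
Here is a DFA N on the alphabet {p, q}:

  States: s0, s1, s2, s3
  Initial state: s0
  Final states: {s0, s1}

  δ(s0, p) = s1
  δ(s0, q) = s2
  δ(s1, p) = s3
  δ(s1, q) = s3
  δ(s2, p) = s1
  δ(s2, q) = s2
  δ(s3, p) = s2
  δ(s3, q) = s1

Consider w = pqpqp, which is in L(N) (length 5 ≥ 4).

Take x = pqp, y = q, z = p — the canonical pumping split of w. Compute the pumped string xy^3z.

pqpqqqp

xy^3z = pqp·q·q·q·p = pqpqqqp.
Reading y = q takes N from s2 back to s2, so after x·y·y·y the machine is still in s2, and z then leads to the accepting state s1. Hence pqpqqqp ∈ L(N).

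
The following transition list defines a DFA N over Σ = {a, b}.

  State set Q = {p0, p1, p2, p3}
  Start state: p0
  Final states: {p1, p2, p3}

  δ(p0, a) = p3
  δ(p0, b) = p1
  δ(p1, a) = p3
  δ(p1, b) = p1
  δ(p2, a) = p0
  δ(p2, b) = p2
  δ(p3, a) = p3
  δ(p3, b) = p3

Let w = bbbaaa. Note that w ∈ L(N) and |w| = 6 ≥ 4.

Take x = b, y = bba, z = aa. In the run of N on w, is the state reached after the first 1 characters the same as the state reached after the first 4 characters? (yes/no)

Run of N on the first 4 characters of w = b b b a:
  step 0: p0  (start)
  step 1: p1  (read b: p0→p1)
  step 2: p1  (read b: p1→p1)
  step 3: p1  (read b: p1→p1)
  step 4: p3  (read a: p1→p3)

After x (step 1): p1. After xy (step 4): p3.
They differ (p1 ≠ p3), so y is not a cycle from the state after x; this split is not the one the pumping-lemma construction produces, and pumping y need not keep the string in L(N).

no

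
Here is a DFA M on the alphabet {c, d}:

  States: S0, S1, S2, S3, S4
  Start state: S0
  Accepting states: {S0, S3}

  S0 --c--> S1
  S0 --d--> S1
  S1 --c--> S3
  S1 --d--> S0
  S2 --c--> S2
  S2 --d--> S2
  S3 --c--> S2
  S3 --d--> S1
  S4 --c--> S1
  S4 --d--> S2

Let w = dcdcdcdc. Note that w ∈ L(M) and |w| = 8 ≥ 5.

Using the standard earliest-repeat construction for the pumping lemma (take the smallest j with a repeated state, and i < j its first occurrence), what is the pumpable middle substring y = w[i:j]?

Run of M on w = d c d c d c d c:
  step 0: S0  (start)
  step 1: S1  (read d: S0→S1)
  step 2: S3  (read c: S1→S3)
  step 3: S1  (read d: S3→S1)   ← first repeat (S1 seen earlier)
  step 4: S3  (read c: S1→S3)
  step 5: S1  (read d: S3→S1)
  step 6: S3  (read c: S1→S3)
  step 7: S1  (read d: S3→S1)
  step 8: S3  (read c: S1→S3)

So i = 1, j = 3, giving x = w[0:1] = d, y = w[1:3] = cd, z = w[3:8] = cdcdc.
Check: |xy| = 3 ≤ 5 and |y| = 2 ≥ 1. Reading y takes M from S1 back to S1, so every xyⁱz is accepted.

cd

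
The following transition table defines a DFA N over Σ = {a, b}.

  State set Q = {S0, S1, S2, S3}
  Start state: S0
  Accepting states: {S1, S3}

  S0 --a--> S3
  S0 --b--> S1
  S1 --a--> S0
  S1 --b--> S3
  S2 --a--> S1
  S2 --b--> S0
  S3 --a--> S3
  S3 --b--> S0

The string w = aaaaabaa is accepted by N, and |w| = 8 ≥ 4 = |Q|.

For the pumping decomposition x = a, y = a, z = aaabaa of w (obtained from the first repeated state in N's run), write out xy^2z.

aaaaaabaa

xy^2z = a·a·a·aaabaa = aaaaaabaa.
Reading y = a takes N from S3 back to S3, so after x·y·y the machine is still in S3, and z then leads to the accepting state S3. Hence aaaaaabaa ∈ L(N).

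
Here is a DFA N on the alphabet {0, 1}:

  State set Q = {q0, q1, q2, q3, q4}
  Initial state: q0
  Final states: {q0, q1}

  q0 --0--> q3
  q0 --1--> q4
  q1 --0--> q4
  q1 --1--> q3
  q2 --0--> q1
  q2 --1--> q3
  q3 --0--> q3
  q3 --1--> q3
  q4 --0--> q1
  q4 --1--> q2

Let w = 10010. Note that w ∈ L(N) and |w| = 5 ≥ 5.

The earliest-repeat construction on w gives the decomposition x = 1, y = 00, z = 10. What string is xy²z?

xy^2z = 1·00·00·10 = 1000010.
Reading y = 00 takes N from q4 back to q4, so after x·y·y the machine is still in q4, and z then leads to the accepting state q1. Hence 1000010 ∈ L(N).

1000010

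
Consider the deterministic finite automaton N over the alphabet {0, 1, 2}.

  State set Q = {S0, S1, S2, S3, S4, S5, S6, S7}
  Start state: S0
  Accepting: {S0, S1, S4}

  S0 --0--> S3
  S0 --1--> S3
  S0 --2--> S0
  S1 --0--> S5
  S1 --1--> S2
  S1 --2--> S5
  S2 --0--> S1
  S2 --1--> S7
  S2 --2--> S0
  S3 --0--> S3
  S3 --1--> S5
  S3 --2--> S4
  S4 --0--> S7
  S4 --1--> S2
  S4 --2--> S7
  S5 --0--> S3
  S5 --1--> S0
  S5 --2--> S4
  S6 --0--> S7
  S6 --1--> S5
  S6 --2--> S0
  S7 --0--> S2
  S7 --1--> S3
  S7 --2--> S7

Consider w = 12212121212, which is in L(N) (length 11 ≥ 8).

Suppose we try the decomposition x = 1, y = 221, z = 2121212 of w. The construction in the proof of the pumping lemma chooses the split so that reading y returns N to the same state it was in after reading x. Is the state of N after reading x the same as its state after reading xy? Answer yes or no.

State sequence: S0 -1-> S3 -2-> S4 -2-> S7 -1-> S3

After x (step 1): S3. After xy (step 4): S3.
They match, so y = 221 drives N around a cycle from S3 back to itself; pumping y any number of times keeps N in S3 before reading z, and xyⁱz ∈ L(N) for every i ≥ 0.

yes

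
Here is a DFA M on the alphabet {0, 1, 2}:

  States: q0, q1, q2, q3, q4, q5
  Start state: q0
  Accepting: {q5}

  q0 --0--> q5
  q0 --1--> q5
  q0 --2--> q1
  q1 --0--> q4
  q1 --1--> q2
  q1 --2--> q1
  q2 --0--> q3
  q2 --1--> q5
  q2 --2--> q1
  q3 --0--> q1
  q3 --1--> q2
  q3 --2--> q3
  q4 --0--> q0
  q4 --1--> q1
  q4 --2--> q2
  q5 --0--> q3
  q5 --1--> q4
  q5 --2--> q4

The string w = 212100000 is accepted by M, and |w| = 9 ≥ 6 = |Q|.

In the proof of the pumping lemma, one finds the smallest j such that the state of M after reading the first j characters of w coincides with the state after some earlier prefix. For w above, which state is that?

State sequence: q0 -2-> q1 -1-> q2 -2-> q1 -1-> q2 -0-> q3 -0-> q1 -0-> q4 -0-> q0 -0-> q5
First repeat at step 3: q1 was already visited.

The earliest repeat is at step j = 3: M is in q1, which it already visited at step i = 1.
With |Q| = 6, pigeonhole forces a state repeat no later than step 6; the substring read between the first and second visits to that state can be pumped.

q1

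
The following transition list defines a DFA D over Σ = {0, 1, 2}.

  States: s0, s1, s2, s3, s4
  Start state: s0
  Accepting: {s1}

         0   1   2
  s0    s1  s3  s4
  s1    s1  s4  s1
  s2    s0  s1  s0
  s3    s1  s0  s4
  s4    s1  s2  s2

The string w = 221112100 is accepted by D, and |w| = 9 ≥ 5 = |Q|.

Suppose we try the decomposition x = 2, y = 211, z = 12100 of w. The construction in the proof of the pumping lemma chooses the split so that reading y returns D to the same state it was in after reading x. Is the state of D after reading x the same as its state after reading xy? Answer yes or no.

State sequence: s0 -2-> s4 -2-> s2 -1-> s1 -1-> s4

After x (step 1): s4. After xy (step 4): s4.
They match, so y = 211 drives D around a cycle from s4 back to itself; pumping y any number of times keeps D in s4 before reading z, and xyⁱz ∈ L(D) for every i ≥ 0.

yes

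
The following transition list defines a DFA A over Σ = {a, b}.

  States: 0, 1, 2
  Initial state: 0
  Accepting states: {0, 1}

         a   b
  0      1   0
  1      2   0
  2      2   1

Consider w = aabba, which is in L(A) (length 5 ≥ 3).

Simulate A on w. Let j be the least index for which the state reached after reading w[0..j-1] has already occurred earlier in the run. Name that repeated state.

State sequence: 0 -a-> 1 -a-> 2 -b-> 1 -b-> 0 -a-> 1
First repeat at step 3: 1 was already visited.

The earliest repeat is at step j = 3: A is in 1, which it already visited at step i = 1.
With |Q| = 3, pigeonhole forces a state repeat no later than step 3; the substring read between the first and second visits to that state can be pumped.

1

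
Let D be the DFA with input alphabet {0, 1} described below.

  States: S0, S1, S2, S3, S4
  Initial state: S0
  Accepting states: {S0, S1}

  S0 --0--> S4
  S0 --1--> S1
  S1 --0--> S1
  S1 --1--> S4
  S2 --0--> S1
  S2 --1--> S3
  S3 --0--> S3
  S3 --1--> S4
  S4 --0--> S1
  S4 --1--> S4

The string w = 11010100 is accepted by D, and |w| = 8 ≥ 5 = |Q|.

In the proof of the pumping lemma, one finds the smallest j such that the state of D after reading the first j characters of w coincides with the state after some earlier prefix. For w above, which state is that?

Run of D on w = 1 1 0 1 0 1 0 0:
  step 0: S0  (start)
  step 1: S1  (read 1: S0→S1)
  step 2: S4  (read 1: S1→S4)
  step 3: S1  (read 0: S4→S1)   ← first repeat (S1 seen earlier)
  step 4: S4  (read 1: S1→S4)
  step 5: S1  (read 0: S4→S1)
  step 6: S4  (read 1: S1→S4)
  step 7: S1  (read 0: S4→S1)
  step 8: S1  (read 0: S1→S1)

The earliest repeat is at step j = 3: D is in S1, which it already visited at step i = 1.
Since D has 5 states, any run of length ≥ 5 visits 5+1 states, so by pigeonhole some state repeats within the first 5 steps — that repeat gives the pumpable loop.

S1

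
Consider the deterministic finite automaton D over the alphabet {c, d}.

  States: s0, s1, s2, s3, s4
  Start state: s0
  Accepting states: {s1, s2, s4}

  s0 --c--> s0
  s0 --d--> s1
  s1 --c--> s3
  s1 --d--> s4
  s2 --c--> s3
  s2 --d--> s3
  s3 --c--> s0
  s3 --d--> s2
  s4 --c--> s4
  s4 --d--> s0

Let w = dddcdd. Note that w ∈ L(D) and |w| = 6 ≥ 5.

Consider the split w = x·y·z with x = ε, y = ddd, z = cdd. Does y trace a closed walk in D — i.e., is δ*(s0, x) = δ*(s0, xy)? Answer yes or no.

yes

Run of D on the first 3 characters of w = d d d:
  step 0: s0  (start)
  step 1: s1  (read d: s0→s1)
  step 2: s4  (read d: s1→s4)
  step 3: s0  (read d: s4→s0)

After x (step 0): s0. After xy (step 3): s0.
They match, so y = ddd drives D around a cycle from s0 back to itself; pumping y any number of times keeps D in s0 before reading z, and xyⁱz ∈ L(D) for every i ≥ 0.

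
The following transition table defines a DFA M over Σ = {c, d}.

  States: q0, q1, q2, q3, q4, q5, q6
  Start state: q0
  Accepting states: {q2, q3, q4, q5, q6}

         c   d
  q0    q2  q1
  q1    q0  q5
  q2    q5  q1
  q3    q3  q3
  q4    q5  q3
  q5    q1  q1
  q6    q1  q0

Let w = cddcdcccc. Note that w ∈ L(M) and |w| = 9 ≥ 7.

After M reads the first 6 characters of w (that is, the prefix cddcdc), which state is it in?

Run of M on the first 6 characters of w = c d d c d c:
  step 0: q0  (start)
  step 1: q2  (read c: q0→q2)
  step 2: q1  (read d: q2→q1)
  step 3: q5  (read d: q1→q5)
  step 4: q1  (read c: q5→q1)
  step 5: q5  (read d: q1→q5)
  step 6: q1  (read c: q5→q1)

After reading 6 characters, M is in state q1.

q1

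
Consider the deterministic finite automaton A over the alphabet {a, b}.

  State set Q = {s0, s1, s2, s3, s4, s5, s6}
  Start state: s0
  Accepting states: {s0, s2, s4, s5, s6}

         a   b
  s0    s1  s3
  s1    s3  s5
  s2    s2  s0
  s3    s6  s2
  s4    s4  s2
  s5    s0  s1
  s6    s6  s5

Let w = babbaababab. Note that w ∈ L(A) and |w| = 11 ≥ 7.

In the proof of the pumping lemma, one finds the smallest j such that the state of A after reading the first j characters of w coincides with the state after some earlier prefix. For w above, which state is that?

State sequence: s0 -b-> s3 -a-> s6 -b-> s5 -b-> s1 -a-> s3 -a-> s6 -b-> s5 -a-> s0 -b-> s3 -a-> s6 -b-> s5
First repeat at step 5: s3 was already visited.

The earliest repeat is at step j = 5: A is in s3, which it already visited at step i = 1.
Pumping length from the standard proof: p = 7 (the number of states). The repeated state found above gives |xy| = j ≤ 7 and |y| = j − i ≥ 1.

s3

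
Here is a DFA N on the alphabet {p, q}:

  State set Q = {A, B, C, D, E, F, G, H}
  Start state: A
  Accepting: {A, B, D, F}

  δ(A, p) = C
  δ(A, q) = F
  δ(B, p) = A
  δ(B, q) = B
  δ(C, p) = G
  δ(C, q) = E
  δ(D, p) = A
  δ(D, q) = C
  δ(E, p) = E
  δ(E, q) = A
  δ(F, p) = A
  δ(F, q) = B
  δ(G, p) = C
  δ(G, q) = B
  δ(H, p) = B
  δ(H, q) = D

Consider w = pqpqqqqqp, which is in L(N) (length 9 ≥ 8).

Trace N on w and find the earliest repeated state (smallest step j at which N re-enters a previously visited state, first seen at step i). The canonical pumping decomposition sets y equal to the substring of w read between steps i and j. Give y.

Run of N on w = p q p q q q q q p:
  step 0: A  (start)
  step 1: C  (read p: A→C)
  step 2: E  (read q: C→E)
  step 3: E  (read p: E→E)   ← first repeat (E seen earlier)
  step 4: A  (read q: E→A)
  step 5: F  (read q: A→F)
  step 6: B  (read q: F→B)
  step 7: B  (read q: B→B)
  step 8: B  (read q: B→B)
  step 9: A  (read p: B→A)

So i = 2, j = 3, giving x = w[0:2] = pq, y = w[2:3] = p, z = w[3:9] = qqqqqp.
Check: |xy| = 3 ≤ 8 and |y| = 1 ≥ 1. Reading y takes N from E back to E, so every xyⁱz is accepted.

p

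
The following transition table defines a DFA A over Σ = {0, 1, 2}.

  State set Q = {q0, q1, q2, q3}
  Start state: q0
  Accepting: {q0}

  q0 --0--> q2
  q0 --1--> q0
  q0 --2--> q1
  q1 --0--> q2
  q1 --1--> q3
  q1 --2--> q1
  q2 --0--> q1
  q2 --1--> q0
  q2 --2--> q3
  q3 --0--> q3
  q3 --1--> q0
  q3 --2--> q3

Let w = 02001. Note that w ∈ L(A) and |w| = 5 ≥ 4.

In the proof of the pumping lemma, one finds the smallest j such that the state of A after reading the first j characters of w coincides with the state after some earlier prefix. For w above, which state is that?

Run of A on w = 0 2 0 0 1:
  step 0: q0  (start)
  step 1: q2  (read 0: q0→q2)
  step 2: q3  (read 2: q2→q3)
  step 3: q3  (read 0: q3→q3)   ← first repeat (q3 seen earlier)
  step 4: q3  (read 0: q3→q3)
  step 5: q0  (read 1: q3→q0)

The earliest repeat is at step j = 3: A is in q3, which it already visited at step i = 2.

q3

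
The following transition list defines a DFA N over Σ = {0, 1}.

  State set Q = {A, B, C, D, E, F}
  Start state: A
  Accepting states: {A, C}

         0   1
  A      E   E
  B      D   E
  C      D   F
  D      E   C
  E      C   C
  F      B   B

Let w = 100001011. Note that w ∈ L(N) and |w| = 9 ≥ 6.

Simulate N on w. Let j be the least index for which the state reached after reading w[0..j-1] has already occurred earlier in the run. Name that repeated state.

Run of N on w = 1 0 0 0 0 1 0 1 1:
  step 0: A  (start)
  step 1: E  (read 1: A→E)
  step 2: C  (read 0: E→C)
  step 3: D  (read 0: C→D)
  step 4: E  (read 0: D→E)   ← first repeat (E seen earlier)
  step 5: C  (read 0: E→C)
  step 6: F  (read 1: C→F)
  step 7: B  (read 0: F→B)
  step 8: E  (read 1: B→E)
  step 9: C  (read 1: E→C)

The earliest repeat is at step j = 4: N is in E, which it already visited at step i = 1.

E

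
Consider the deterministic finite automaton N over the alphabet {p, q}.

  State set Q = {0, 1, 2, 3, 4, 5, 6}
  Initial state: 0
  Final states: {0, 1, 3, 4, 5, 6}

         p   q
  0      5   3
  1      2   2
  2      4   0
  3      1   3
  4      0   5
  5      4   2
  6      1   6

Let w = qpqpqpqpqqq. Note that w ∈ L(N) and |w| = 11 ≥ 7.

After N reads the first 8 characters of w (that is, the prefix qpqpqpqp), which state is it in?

Run of N on the first 8 characters of w = q p q p q p q p:
  step 0: 0  (start)
  step 1: 3  (read q: 0→3)
  step 2: 1  (read p: 3→1)
  step 3: 2  (read q: 1→2)
  step 4: 4  (read p: 2→4)
  step 5: 5  (read q: 4→5)
  step 6: 4  (read p: 5→4)
  step 7: 5  (read q: 4→5)
  step 8: 4  (read p: 5→4)

After reading 8 characters, N is in state 4.

4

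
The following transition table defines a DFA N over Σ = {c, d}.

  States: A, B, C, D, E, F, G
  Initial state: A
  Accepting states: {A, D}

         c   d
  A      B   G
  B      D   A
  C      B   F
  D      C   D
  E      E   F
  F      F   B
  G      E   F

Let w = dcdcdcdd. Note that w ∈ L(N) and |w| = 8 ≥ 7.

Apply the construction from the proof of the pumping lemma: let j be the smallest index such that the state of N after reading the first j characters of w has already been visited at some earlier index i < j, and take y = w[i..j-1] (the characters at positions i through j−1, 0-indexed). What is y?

Run of N on w = d c d c d c d d:
  step 0: A  (start)
  step 1: G  (read d: A→G)
  step 2: E  (read c: G→E)
  step 3: F  (read d: E→F)
  step 4: F  (read c: F→F)   ← first repeat (F seen earlier)
  step 5: B  (read d: F→B)
  step 6: D  (read c: B→D)
  step 7: D  (read d: D→D)
  step 8: D  (read d: D→D)

So i = 3, j = 4, giving x = w[0:3] = dcd, y = w[3:4] = c, z = w[4:8] = dcdd.
Check: |xy| = 4 ≤ 7 and |y| = 1 ≥ 1. Reading y takes N from F back to F, so every xyⁱz is accepted.
Pumping length from the standard proof: p = 7 (the number of states). The repeated state found above gives |xy| = j ≤ 7 and |y| = j − i ≥ 1.

c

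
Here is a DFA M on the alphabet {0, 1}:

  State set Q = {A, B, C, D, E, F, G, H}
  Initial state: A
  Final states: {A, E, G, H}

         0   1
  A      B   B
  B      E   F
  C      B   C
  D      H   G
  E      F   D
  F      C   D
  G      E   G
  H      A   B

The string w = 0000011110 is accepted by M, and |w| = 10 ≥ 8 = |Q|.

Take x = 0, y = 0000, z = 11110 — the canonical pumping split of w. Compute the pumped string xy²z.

xy^2z = 0·0000·0000·11110 = 00000000011110.
Reading y = 0000 takes M from B back to B, so after x·y·y the machine is still in B, and z then leads to the accepting state E. Hence 00000000011110 ∈ L(M).

00000000011110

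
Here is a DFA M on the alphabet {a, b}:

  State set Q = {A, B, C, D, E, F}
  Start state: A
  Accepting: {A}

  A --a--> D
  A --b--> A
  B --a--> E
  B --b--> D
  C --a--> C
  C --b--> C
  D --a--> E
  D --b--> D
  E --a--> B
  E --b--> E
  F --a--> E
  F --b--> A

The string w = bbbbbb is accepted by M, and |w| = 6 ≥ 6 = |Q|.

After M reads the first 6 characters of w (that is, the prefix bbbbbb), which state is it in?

A

Run of M on the first 6 characters of w = b b b b b b:
  step 0: A  (start)
  step 1: A  (read b: A→A)
  step 2: A  (read b: A→A)
  step 3: A  (read b: A→A)
  step 4: A  (read b: A→A)
  step 5: A  (read b: A→A)
  step 6: A  (read b: A→A)

After reading 6 characters, M is in state A.
(This kind of state-tracing is the core of the pumping-lemma construction: with 6 states, pigeonhole forces a repeat within the first 6 steps.)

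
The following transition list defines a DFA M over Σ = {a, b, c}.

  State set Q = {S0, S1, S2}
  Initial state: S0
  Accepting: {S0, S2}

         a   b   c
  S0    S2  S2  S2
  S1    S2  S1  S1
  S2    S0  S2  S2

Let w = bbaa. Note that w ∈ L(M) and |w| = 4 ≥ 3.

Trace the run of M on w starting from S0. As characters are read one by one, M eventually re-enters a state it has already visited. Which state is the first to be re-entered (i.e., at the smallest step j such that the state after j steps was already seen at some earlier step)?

State sequence: S0 -b-> S2 -b-> S2 -a-> S0 -a-> S2
First repeat at step 2: S2 was already visited.

The earliest repeat is at step j = 2: M is in S2, which it already visited at step i = 1.
Since M has 3 states, any run of length ≥ 3 visits 3+1 states, so by pigeonhole some state repeats within the first 3 steps — that repeat gives the pumpable loop.

S2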